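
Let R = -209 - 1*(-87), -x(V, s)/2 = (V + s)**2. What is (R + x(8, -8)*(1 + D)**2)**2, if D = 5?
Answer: 14884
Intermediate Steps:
x(V, s) = -2*(V + s)**2
R = -122 (R = -209 + 87 = -122)
(R + x(8, -8)*(1 + D)**2)**2 = (-122 + (-2*(8 - 8)**2)*(1 + 5)**2)**2 = (-122 - 2*0**2*6**2)**2 = (-122 - 2*0*36)**2 = (-122 + 0*36)**2 = (-122 + 0)**2 = (-122)**2 = 14884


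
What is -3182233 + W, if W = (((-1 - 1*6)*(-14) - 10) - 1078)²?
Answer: -2202133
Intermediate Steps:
W = 980100 (W = (((-1 - 6)*(-14) - 10) - 1078)² = ((-7*(-14) - 10) - 1078)² = ((98 - 10) - 1078)² = (88 - 1078)² = (-990)² = 980100)
-3182233 + W = -3182233 + 980100 = -2202133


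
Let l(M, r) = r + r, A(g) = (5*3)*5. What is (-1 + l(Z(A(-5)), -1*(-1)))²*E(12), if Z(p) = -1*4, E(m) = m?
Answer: 12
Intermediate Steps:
A(g) = 75 (A(g) = 15*5 = 75)
Z(p) = -4
l(M, r) = 2*r
(-1 + l(Z(A(-5)), -1*(-1)))²*E(12) = (-1 + 2*(-1*(-1)))²*12 = (-1 + 2*1)²*12 = (-1 + 2)²*12 = 1²*12 = 1*12 = 12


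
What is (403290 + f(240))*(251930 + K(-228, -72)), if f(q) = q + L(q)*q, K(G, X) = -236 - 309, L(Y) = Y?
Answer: 115921165050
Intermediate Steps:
K(G, X) = -545
f(q) = q + q**2 (f(q) = q + q*q = q + q**2)
(403290 + f(240))*(251930 + K(-228, -72)) = (403290 + 240*(1 + 240))*(251930 - 545) = (403290 + 240*241)*251385 = (403290 + 57840)*251385 = 461130*251385 = 115921165050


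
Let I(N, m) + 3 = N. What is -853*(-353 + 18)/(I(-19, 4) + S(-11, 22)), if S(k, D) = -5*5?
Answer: -285755/47 ≈ -6079.9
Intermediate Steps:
S(k, D) = -25
I(N, m) = -3 + N
-853*(-353 + 18)/(I(-19, 4) + S(-11, 22)) = -853*(-353 + 18)/((-3 - 19) - 25) = -853*(-335/(-22 - 25)) = -853/((-47*(-1/335))) = -853/47/335 = -853*335/47 = -285755/47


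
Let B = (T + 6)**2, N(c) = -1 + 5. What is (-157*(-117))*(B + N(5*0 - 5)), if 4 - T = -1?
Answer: 2296125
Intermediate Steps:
N(c) = 4
T = 5 (T = 4 - 1*(-1) = 4 + 1 = 5)
B = 121 (B = (5 + 6)**2 = 11**2 = 121)
(-157*(-117))*(B + N(5*0 - 5)) = (-157*(-117))*(121 + 4) = 18369*125 = 2296125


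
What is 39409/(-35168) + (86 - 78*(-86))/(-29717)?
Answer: -1410048645/1045087456 ≈ -1.3492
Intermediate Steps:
39409/(-35168) + (86 - 78*(-86))/(-29717) = 39409*(-1/35168) + (86 + 6708)*(-1/29717) = -39409/35168 + 6794*(-1/29717) = -39409/35168 - 6794/29717 = -1410048645/1045087456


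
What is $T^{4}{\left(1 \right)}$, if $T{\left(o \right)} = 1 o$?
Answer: $1$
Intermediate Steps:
$T{\left(o \right)} = o$
$T^{4}{\left(1 \right)} = 1^{4} = 1$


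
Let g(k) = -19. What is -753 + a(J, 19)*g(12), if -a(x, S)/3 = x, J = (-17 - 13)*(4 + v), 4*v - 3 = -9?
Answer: -5028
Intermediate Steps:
v = -3/2 (v = ¾ + (¼)*(-9) = ¾ - 9/4 = -3/2 ≈ -1.5000)
J = -75 (J = (-17 - 13)*(4 - 3/2) = -30*5/2 = -75)
a(x, S) = -3*x
-753 + a(J, 19)*g(12) = -753 - 3*(-75)*(-19) = -753 + 225*(-19) = -753 - 4275 = -5028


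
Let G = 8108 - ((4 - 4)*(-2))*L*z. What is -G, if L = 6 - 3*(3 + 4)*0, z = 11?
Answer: -8108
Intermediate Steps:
L = 6 (L = 6 - 3*7*0 = 6 - 21*0 = 6 + 0 = 6)
G = 8108 (G = 8108 - ((4 - 4)*(-2))*6*11 = 8108 - (0*(-2))*6*11 = 8108 - 0*6*11 = 8108 - 0*11 = 8108 - 1*0 = 8108 + 0 = 8108)
-G = -1*8108 = -8108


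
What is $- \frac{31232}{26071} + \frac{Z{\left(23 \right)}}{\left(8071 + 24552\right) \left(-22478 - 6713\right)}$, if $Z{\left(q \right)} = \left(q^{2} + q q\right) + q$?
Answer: $- \frac{29742199100127}{24827360975503} \approx -1.198$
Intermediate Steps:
$Z{\left(q \right)} = q + 2 q^{2}$ ($Z{\left(q \right)} = \left(q^{2} + q^{2}\right) + q = 2 q^{2} + q = q + 2 q^{2}$)
$- \frac{31232}{26071} + \frac{Z{\left(23 \right)}}{\left(8071 + 24552\right) \left(-22478 - 6713\right)} = - \frac{31232}{26071} + \frac{23 \left(1 + 2 \cdot 23\right)}{\left(8071 + 24552\right) \left(-22478 - 6713\right)} = \left(-31232\right) \frac{1}{26071} + \frac{23 \left(1 + 46\right)}{32623 \left(-22478 - 6713\right)} = - \frac{31232}{26071} + \frac{23 \cdot 47}{32623 \left(-29191\right)} = - \frac{31232}{26071} + \frac{1081}{-952297993} = - \frac{31232}{26071} + 1081 \left(- \frac{1}{952297993}\right) = - \frac{31232}{26071} - \frac{1081}{952297993} = - \frac{29742199100127}{24827360975503}$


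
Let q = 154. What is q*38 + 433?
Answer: 6285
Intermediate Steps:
q*38 + 433 = 154*38 + 433 = 5852 + 433 = 6285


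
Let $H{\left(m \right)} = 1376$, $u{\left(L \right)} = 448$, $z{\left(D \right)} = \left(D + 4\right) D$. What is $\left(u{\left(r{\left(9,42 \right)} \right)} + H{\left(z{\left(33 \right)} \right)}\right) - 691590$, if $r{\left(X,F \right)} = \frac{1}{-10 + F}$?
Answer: $-689766$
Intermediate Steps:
$z{\left(D \right)} = D \left(4 + D\right)$ ($z{\left(D \right)} = \left(4 + D\right) D = D \left(4 + D\right)$)
$\left(u{\left(r{\left(9,42 \right)} \right)} + H{\left(z{\left(33 \right)} \right)}\right) - 691590 = \left(448 + 1376\right) - 691590 = 1824 - 691590 = -689766$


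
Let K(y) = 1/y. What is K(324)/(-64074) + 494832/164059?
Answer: 10272700279973/3405860902584 ≈ 3.0162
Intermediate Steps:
K(324)/(-64074) + 494832/164059 = 1/(324*(-64074)) + 494832/164059 = (1/324)*(-1/64074) + 494832*(1/164059) = -1/20759976 + 494832/164059 = 10272700279973/3405860902584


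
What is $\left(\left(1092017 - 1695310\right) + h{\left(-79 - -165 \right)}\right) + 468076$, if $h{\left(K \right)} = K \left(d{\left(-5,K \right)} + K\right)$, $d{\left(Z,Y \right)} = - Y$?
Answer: $-135217$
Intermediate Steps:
$h{\left(K \right)} = 0$ ($h{\left(K \right)} = K \left(- K + K\right) = K 0 = 0$)
$\left(\left(1092017 - 1695310\right) + h{\left(-79 - -165 \right)}\right) + 468076 = \left(\left(1092017 - 1695310\right) + 0\right) + 468076 = \left(-603293 + 0\right) + 468076 = -603293 + 468076 = -135217$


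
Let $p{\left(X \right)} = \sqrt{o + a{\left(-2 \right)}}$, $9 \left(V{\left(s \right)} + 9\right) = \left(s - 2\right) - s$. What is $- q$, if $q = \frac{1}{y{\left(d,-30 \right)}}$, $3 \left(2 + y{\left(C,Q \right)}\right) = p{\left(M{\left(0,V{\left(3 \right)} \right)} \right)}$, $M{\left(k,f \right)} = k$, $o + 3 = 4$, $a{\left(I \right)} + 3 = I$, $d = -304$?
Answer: $\frac{9}{20} + \frac{3 i}{20} \approx 0.45 + 0.15 i$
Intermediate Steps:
$a{\left(I \right)} = -3 + I$
$o = 1$ ($o = -3 + 4 = 1$)
$V{\left(s \right)} = - \frac{83}{9}$ ($V{\left(s \right)} = -9 + \frac{\left(s - 2\right) - s}{9} = -9 + \frac{\left(-2 + s\right) - s}{9} = -9 + \frac{1}{9} \left(-2\right) = -9 - \frac{2}{9} = - \frac{83}{9}$)
$p{\left(X \right)} = 2 i$ ($p{\left(X \right)} = \sqrt{1 - 5} = \sqrt{-4} = 2 i$)
$y{\left(C,Q \right)} = -2 + \frac{2 i}{3}$
$q = \frac{9 \left(-2 - \frac{2 i}{3}\right)}{40}$ ($q = \frac{1}{-2 + \frac{2 i}{3}} = \frac{9 \left(-2 - \frac{2 i}{3}\right)}{40} \approx -0.45 - 0.15 i$)
$- q = - (- \frac{9}{20} - \frac{3 i}{20}) = \frac{9}{20} + \frac{3 i}{20}$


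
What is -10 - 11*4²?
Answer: -186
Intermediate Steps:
-10 - 11*4² = -10 - 11*16 = -10 - 176 = -186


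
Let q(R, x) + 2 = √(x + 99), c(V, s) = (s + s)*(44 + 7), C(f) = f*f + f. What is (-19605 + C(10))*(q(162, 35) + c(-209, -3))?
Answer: 6004460 - 19495*√134 ≈ 5.7788e+6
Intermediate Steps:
C(f) = f + f² (C(f) = f² + f = f + f²)
c(V, s) = 102*s (c(V, s) = (2*s)*51 = 102*s)
q(R, x) = -2 + √(99 + x) (q(R, x) = -2 + √(x + 99) = -2 + √(99 + x))
(-19605 + C(10))*(q(162, 35) + c(-209, -3)) = (-19605 + 10*(1 + 10))*((-2 + √(99 + 35)) + 102*(-3)) = (-19605 + 10*11)*((-2 + √134) - 306) = (-19605 + 110)*(-308 + √134) = -19495*(-308 + √134) = 6004460 - 19495*√134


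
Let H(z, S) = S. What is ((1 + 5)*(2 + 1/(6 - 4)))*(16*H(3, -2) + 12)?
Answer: -300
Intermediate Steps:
((1 + 5)*(2 + 1/(6 - 4)))*(16*H(3, -2) + 12) = ((1 + 5)*(2 + 1/(6 - 4)))*(16*(-2) + 12) = (6*(2 + 1/2))*(-32 + 12) = (6*(2 + ½))*(-20) = (6*(5/2))*(-20) = 15*(-20) = -300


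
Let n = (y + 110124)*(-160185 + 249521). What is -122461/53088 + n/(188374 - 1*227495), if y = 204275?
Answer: -1491095360306413/2076855648 ≈ -7.1796e+5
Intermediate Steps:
n = 28087149064 (n = (204275 + 110124)*(-160185 + 249521) = 314399*89336 = 28087149064)
-122461/53088 + n/(188374 - 1*227495) = -122461/53088 + 28087149064/(188374 - 1*227495) = -122461*1/53088 + 28087149064/(188374 - 227495) = -122461/53088 + 28087149064/(-39121) = -122461/53088 + 28087149064*(-1/39121) = -122461/53088 - 28087149064/39121 = -1491095360306413/2076855648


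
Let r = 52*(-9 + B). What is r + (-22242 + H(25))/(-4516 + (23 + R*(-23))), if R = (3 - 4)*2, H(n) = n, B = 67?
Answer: 13434369/4447 ≈ 3021.0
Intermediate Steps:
R = -2 (R = -1*2 = -2)
r = 3016 (r = 52*(-9 + 67) = 52*58 = 3016)
r + (-22242 + H(25))/(-4516 + (23 + R*(-23))) = 3016 + (-22242 + 25)/(-4516 + (23 - 2*(-23))) = 3016 - 22217/(-4516 + (23 + 46)) = 3016 - 22217/(-4516 + 69) = 3016 - 22217/(-4447) = 3016 - 22217*(-1/4447) = 3016 + 22217/4447 = 13434369/4447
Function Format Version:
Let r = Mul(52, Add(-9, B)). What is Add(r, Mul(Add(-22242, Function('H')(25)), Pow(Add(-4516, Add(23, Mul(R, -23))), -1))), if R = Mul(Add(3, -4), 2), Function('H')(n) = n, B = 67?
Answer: Rational(13434369, 4447) ≈ 3021.0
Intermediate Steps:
R = -2 (R = Mul(-1, 2) = -2)
r = 3016 (r = Mul(52, Add(-9, 67)) = Mul(52, 58) = 3016)
Add(r, Mul(Add(-22242, Function('H')(25)), Pow(Add(-4516, Add(23, Mul(R, -23))), -1))) = Add(3016, Mul(Add(-22242, 25), Pow(Add(-4516, Add(23, Mul(-2, -23))), -1))) = Add(3016, Mul(-22217, Pow(Add(-4516, Add(23, 46)), -1))) = Add(3016, Mul(-22217, Pow(Add(-4516, 69), -1))) = Add(3016, Mul(-22217, Pow(-4447, -1))) = Add(3016, Mul(-22217, Rational(-1, 4447))) = Add(3016, Rational(22217, 4447)) = Rational(13434369, 4447)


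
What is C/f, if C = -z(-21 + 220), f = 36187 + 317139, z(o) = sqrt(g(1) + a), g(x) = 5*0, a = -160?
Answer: -2*I*sqrt(10)/176663 ≈ -3.58e-5*I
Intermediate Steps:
g(x) = 0
z(o) = 4*I*sqrt(10) (z(o) = sqrt(0 - 160) = sqrt(-160) = 4*I*sqrt(10))
f = 353326
C = -4*I*sqrt(10) ≈ -12.649*I
C/f = -4*I*sqrt(10)/353326 = -4*I*sqrt(10)*(1/353326) = -2*I*sqrt(10)/176663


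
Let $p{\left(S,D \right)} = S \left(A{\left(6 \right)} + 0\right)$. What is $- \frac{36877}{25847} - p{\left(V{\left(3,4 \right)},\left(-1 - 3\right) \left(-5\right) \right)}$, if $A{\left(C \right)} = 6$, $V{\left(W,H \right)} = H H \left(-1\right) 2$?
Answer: $\frac{4925747}{25847} \approx 190.57$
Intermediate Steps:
$V{\left(W,H \right)} = - 2 H^{2}$ ($V{\left(W,H \right)} = H \left(- H\right) 2 = - H^{2} \cdot 2 = - 2 H^{2}$)
$p{\left(S,D \right)} = 6 S$ ($p{\left(S,D \right)} = S \left(6 + 0\right) = S 6 = 6 S$)
$- \frac{36877}{25847} - p{\left(V{\left(3,4 \right)},\left(-1 - 3\right) \left(-5\right) \right)} = - \frac{36877}{25847} - 6 \left(- 2 \cdot 4^{2}\right) = \left(-36877\right) \frac{1}{25847} - 6 \left(\left(-2\right) 16\right) = - \frac{36877}{25847} - 6 \left(-32\right) = - \frac{36877}{25847} - -192 = - \frac{36877}{25847} + 192 = \frac{4925747}{25847}$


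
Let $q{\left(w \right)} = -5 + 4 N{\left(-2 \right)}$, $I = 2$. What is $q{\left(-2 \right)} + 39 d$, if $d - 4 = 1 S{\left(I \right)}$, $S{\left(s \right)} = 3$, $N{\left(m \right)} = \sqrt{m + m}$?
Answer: $268 + 8 i \approx 268.0 + 8.0 i$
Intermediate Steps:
$N{\left(m \right)} = \sqrt{2} \sqrt{m}$ ($N{\left(m \right)} = \sqrt{2 m} = \sqrt{2} \sqrt{m}$)
$d = 7$ ($d = 4 + 1 \cdot 3 = 4 + 3 = 7$)
$q{\left(w \right)} = -5 + 8 i$ ($q{\left(w \right)} = -5 + 4 \sqrt{2} \sqrt{-2} = -5 + 4 \sqrt{2} i \sqrt{2} = -5 + 4 \cdot 2 i = -5 + 8 i$)
$q{\left(-2 \right)} + 39 d = \left(-5 + 8 i\right) + 39 \cdot 7 = \left(-5 + 8 i\right) + 273 = 268 + 8 i$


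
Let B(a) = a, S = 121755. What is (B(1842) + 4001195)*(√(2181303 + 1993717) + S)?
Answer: 487389769935 + 8006074*√1043755 ≈ 4.9557e+11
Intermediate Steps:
(B(1842) + 4001195)*(√(2181303 + 1993717) + S) = (1842 + 4001195)*(√(2181303 + 1993717) + 121755) = 4003037*(√4175020 + 121755) = 4003037*(2*√1043755 + 121755) = 4003037*(121755 + 2*√1043755) = 487389769935 + 8006074*√1043755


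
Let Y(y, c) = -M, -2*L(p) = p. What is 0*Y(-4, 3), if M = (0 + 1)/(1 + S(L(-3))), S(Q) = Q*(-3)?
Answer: 0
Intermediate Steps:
L(p) = -p/2
S(Q) = -3*Q
M = -2/7 (M = (0 + 1)/(1 - (-3)*(-3)/2) = 1/(1 - 3*3/2) = 1/(1 - 9/2) = 1/(-7/2) = 1*(-2/7) = -2/7 ≈ -0.28571)
Y(y, c) = 2/7 (Y(y, c) = -1*(-2/7) = 2/7)
0*Y(-4, 3) = 0*(2/7) = 0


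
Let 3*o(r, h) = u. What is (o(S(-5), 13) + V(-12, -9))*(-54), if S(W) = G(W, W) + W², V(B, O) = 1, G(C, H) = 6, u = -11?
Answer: 144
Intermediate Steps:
S(W) = 6 + W²
o(r, h) = -11/3 (o(r, h) = (⅓)*(-11) = -11/3)
(o(S(-5), 13) + V(-12, -9))*(-54) = (-11/3 + 1)*(-54) = -8/3*(-54) = 144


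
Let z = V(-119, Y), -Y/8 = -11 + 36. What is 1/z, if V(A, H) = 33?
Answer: 1/33 ≈ 0.030303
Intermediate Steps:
Y = -200 (Y = -8*(-11 + 36) = -8*25 = -200)
z = 33
1/z = 1/33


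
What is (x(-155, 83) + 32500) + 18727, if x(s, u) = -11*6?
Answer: 51161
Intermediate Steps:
x(s, u) = -66
(x(-155, 83) + 32500) + 18727 = (-66 + 32500) + 18727 = 32434 + 18727 = 51161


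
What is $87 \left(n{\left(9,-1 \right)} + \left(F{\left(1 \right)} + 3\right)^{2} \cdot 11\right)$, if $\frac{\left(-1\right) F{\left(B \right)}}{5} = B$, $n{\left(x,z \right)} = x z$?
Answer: $3045$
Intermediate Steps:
$F{\left(B \right)} = - 5 B$
$87 \left(n{\left(9,-1 \right)} + \left(F{\left(1 \right)} + 3\right)^{2} \cdot 11\right) = 87 \left(9 \left(-1\right) + \left(\left(-5\right) 1 + 3\right)^{2} \cdot 11\right) = 87 \left(-9 + \left(-5 + 3\right)^{2} \cdot 11\right) = 87 \left(-9 + \left(-2\right)^{2} \cdot 11\right) = 87 \left(-9 + 4 \cdot 11\right) = 87 \left(-9 + 44\right) = 87 \cdot 35 = 3045$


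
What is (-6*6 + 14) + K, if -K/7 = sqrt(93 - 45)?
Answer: -22 - 28*sqrt(3) ≈ -70.497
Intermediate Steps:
K = -28*sqrt(3) (K = -7*sqrt(93 - 45) = -28*sqrt(3) ≈ -48.497)
(-6*6 + 14) + K = (-6*6 + 14) - 28*sqrt(3) = (-36 + 14) - 28*sqrt(3) = -22 - 28*sqrt(3)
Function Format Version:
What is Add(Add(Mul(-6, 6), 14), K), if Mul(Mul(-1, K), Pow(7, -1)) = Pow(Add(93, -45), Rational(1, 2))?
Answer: Add(-22, Mul(-28, Pow(3, Rational(1, 2)))) ≈ -70.497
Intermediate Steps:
K = Mul(-28, Pow(3, Rational(1, 2))) (K = Mul(-7, Pow(Add(93, -45), Rational(1, 2))) = Mul(-7, Pow(48, Rational(1, 2))) = Mul(-7, Mul(4, Pow(3, Rational(1, 2)))) = Mul(-28, Pow(3, Rational(1, 2))) ≈ -48.497)
Add(Add(Mul(-6, 6), 14), K) = Add(Add(Mul(-6, 6), 14), Mul(-28, Pow(3, Rational(1, 2)))) = Add(Add(-36, 14), Mul(-28, Pow(3, Rational(1, 2)))) = Add(-22, Mul(-28, Pow(3, Rational(1, 2))))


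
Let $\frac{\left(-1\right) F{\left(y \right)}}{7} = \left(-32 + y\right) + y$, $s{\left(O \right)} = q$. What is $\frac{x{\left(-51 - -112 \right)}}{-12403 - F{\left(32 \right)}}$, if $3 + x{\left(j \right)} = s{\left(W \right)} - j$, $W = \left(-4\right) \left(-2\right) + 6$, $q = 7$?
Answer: $\frac{3}{641} \approx 0.0046802$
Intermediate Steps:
$W = 14$ ($W = 8 + 6 = 14$)
$s{\left(O \right)} = 7$
$F{\left(y \right)} = 224 - 14 y$ ($F{\left(y \right)} = - 7 \left(\left(-32 + y\right) + y\right) = - 7 \left(-32 + 2 y\right) = 224 - 14 y$)
$x{\left(j \right)} = 4 - j$ ($x{\left(j \right)} = -3 - \left(-7 + j\right) = 4 - j$)
$\frac{x{\left(-51 - -112 \right)}}{-12403 - F{\left(32 \right)}} = \frac{4 - \left(-51 - -112\right)}{-12403 - \left(224 - 448\right)} = \frac{4 - \left(-51 + 112\right)}{-12403 - \left(224 - 448\right)} = \frac{4 - 61}{-12403 - -224} = \frac{4 - 61}{-12403 + 224} = - \frac{57}{-12179} = \left(-57\right) \left(- \frac{1}{12179}\right) = \frac{3}{641}$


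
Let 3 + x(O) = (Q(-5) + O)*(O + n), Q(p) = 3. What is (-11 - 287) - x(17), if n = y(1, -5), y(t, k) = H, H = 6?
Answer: -755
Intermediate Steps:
y(t, k) = 6
n = 6
x(O) = -3 + (3 + O)*(6 + O) (x(O) = -3 + (3 + O)*(O + 6) = -3 + (3 + O)*(6 + O))
(-11 - 287) - x(17) = (-11 - 287) - (15 + 17**2 + 9*17) = -298 - (15 + 289 + 153) = -298 - 1*457 = -298 - 457 = -755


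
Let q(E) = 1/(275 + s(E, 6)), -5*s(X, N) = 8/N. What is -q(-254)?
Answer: -15/4121 ≈ -0.0036399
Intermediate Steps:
s(X, N) = -8/(5*N)
q(E) = 15/4121 (q(E) = 1/(275 - 8/5/6) = 1/(275 - 8/5*1/6) = 1/(275 - 4/15) = 1/(4121/15) = 15/4121)
-q(-254) = -1*15/4121 = -15/4121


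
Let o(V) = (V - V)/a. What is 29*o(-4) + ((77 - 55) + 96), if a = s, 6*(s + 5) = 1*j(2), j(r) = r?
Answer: 118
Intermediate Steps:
s = -14/3 (s = -5 + (1*2)/6 = -5 + (⅙)*2 = -5 + ⅓ = -14/3 ≈ -4.6667)
a = -14/3 ≈ -4.6667
o(V) = 0 (o(V) = (V - V)/(-14/3) = 0*(-3/14) = 0)
29*o(-4) + ((77 - 55) + 96) = 29*0 + ((77 - 55) + 96) = 0 + (22 + 96) = 0 + 118 = 118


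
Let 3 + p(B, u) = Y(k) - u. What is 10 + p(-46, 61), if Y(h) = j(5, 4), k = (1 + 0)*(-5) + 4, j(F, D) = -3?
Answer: -57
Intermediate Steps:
k = -1 (k = 1*(-5) + 4 = -5 + 4 = -1)
Y(h) = -3
p(B, u) = -6 - u (p(B, u) = -3 + (-3 - u) = -6 - u)
10 + p(-46, 61) = 10 + (-6 - 1*61) = 10 + (-6 - 61) = 10 - 67 = -57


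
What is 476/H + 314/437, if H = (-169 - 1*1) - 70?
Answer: -33163/26220 ≈ -1.2648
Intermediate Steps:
H = -240 (H = (-169 - 1) - 70 = -170 - 70 = -240)
476/H + 314/437 = 476/(-240) + 314/437 = 476*(-1/240) + 314*(1/437) = -119/60 + 314/437 = -33163/26220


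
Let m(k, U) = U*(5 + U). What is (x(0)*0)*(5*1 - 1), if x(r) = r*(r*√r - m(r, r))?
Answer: 0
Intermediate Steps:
x(r) = r*(r^(3/2) - r*(5 + r)) (x(r) = r*(r*√r - r*(5 + r)) = r*(r^(3/2) - r*(5 + r)))
(x(0)*0)*(5*1 - 1) = ((0^(5/2) - 1*0²*(5 + 0))*0)*(5*1 - 1) = ((0 - 1*0*5)*0)*(5 - 1) = ((0 + 0)*0)*4 = (0*0)*4 = 0*4 = 0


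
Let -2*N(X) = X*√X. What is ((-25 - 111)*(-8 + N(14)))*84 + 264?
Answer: 91656 + 79968*√14 ≈ 3.9087e+5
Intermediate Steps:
N(X) = -X^(3/2)/2 (N(X) = -X*√X/2 = -X^(3/2)/2)
((-25 - 111)*(-8 + N(14)))*84 + 264 = ((-25 - 111)*(-8 - 7*√14))*84 + 264 = -136*(-8 - 7*√14)*84 + 264 = (1088 + 952*√14)*84 + 264 = (91392 + 79968*√14) + 264 = 91656 + 79968*√14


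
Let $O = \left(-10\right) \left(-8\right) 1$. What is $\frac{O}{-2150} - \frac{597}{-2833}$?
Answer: $\frac{105691}{609095} \approx 0.17352$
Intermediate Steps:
$O = 80$ ($O = 80 \cdot 1 = 80$)
$\frac{O}{-2150} - \frac{597}{-2833} = \frac{80}{-2150} - \frac{597}{-2833} = 80 \left(- \frac{1}{2150}\right) - - \frac{597}{2833} = - \frac{8}{215} + \frac{597}{2833} = \frac{105691}{609095}$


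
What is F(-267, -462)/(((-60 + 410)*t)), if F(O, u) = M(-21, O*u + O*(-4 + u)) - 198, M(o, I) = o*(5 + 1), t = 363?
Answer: -54/21175 ≈ -0.0025502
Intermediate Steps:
M(o, I) = 6*o (M(o, I) = o*6 = 6*o)
F(O, u) = -324 (F(O, u) = 6*(-21) - 198 = -126 - 198 = -324)
F(-267, -462)/(((-60 + 410)*t)) = -324*1/(363*(-60 + 410)) = -324/(350*363) = -324/127050 = -324*1/127050 = -54/21175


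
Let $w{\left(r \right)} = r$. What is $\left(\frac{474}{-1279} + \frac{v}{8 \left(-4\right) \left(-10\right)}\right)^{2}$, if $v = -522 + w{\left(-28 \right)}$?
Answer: $\frac{7312473169}{1675101184} \approx 4.3654$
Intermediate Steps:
$v = -550$ ($v = -522 - 28 = -550$)
$\left(\frac{474}{-1279} + \frac{v}{8 \left(-4\right) \left(-10\right)}\right)^{2} = \left(\frac{474}{-1279} - \frac{550}{8 \left(-4\right) \left(-10\right)}\right)^{2} = \left(474 \left(- \frac{1}{1279}\right) - \frac{550}{\left(-32\right) \left(-10\right)}\right)^{2} = \left(- \frac{474}{1279} - \frac{550}{320}\right)^{2} = \left(- \frac{474}{1279} - \frac{55}{32}\right)^{2} = \left(- \frac{85513}{40928}\right)^{2} = \frac{7312473169}{1675101184}$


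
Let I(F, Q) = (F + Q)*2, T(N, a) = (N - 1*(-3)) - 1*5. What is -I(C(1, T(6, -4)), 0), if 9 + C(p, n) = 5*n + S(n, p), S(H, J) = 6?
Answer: -34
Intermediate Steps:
T(N, a) = -2 + N (T(N, a) = (N + 3) - 5 = (3 + N) - 5 = -2 + N)
C(p, n) = -3 + 5*n (C(p, n) = -9 + (5*n + 6) = -9 + (6 + 5*n) = -3 + 5*n)
I(F, Q) = 2*F + 2*Q
-I(C(1, T(6, -4)), 0) = -(2*(-3 + 5*(-2 + 6)) + 2*0) = -(2*(-3 + 5*4) + 0) = -(2*(-3 + 20) + 0) = -(2*17 + 0) = -(34 + 0) = -1*34 = -34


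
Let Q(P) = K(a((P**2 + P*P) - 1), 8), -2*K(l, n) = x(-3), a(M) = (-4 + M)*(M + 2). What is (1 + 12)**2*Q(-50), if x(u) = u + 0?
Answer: 507/2 ≈ 253.50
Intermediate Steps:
x(u) = u
a(M) = (-4 + M)*(2 + M)
K(l, n) = 3/2 (K(l, n) = -1/2*(-3) = 3/2)
Q(P) = 3/2
(1 + 12)**2*Q(-50) = (1 + 12)**2*(3/2) = 13**2*(3/2) = 169*(3/2) = 507/2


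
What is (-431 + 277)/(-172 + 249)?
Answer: -2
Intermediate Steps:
(-431 + 277)/(-172 + 249) = -154/77 = -154*1/77 = -2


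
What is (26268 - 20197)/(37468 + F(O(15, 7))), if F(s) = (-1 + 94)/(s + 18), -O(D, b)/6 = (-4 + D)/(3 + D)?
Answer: 261053/1611403 ≈ 0.16200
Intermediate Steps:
O(D, b) = -6*(-4 + D)/(3 + D)
F(s) = 93/(18 + s)
(26268 - 20197)/(37468 + F(O(15, 7))) = (26268 - 20197)/(37468 + 93/(18 + 6*(4 - 1*15)/(3 + 15))) = 6071/(37468 + 93/(18 + 6*(4 - 15)/18)) = 6071/(37468 + 93/(18 + 6*(1/18)*(-11))) = 6071/(37468 + 93/(18 - 11/3)) = 6071/(37468 + 93/(43/3)) = 6071/(37468 + 93*(3/43)) = 6071/(37468 + 279/43) = 6071/(1611403/43) = 6071*(43/1611403) = 261053/1611403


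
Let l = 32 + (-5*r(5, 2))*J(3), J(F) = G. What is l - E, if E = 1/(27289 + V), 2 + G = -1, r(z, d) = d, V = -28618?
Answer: 82399/1329 ≈ 62.001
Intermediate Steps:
G = -3 (G = -2 - 1 = -3)
J(F) = -3
l = 62 (l = 32 - 5*2*(-3) = 32 - 10*(-3) = 32 + 30 = 62)
E = -1/1329 (E = 1/(27289 - 28618) = 1/(-1329) = -1/1329 ≈ -0.00075245)
l - E = 62 - 1*(-1/1329) = 62 + 1/1329 = 82399/1329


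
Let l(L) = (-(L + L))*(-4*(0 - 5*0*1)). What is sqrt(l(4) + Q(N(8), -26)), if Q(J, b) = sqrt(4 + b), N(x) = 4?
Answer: 22**(1/4)*sqrt(I) ≈ 1.5314 + 1.5314*I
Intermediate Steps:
l(L) = 0 (l(L) = (-2*L)*(-4*(0 + 0*1)) = (-2*L)*(-4*(0 + 0)) = (-2*L)*(-4*0) = -2*L*0 = 0)
sqrt(l(4) + Q(N(8), -26)) = sqrt(0 + sqrt(4 - 26)) = sqrt(0 + sqrt(-22)) = sqrt(0 + I*sqrt(22)) = sqrt(I*sqrt(22)) = 22**(1/4)*sqrt(I)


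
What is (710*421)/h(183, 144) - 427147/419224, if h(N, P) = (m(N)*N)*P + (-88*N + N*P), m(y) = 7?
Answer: 37895323/73406424 ≈ 0.51624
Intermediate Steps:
h(N, P) = -88*N + 8*N*P (h(N, P) = (7*N)*P + (-88*N + N*P) = 7*N*P + (-88*N + N*P) = -88*N + 8*N*P)
(710*421)/h(183, 144) - 427147/419224 = (710*421)/((8*183*(-11 + 144))) - 427147/419224 = 298910/((8*183*133)) - 427147*1/419224 = 298910/194712 - 3073/3016 = 298910*(1/194712) - 3073/3016 = 149455/97356 - 3073/3016 = 37895323/73406424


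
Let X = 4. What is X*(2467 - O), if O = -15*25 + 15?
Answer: 11308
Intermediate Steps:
O = -360 (O = -375 + 15 = -360)
X*(2467 - O) = 4*(2467 - 1*(-360)) = 4*(2467 + 360) = 4*2827 = 11308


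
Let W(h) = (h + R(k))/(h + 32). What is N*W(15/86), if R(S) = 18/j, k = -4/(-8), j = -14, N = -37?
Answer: 24753/19369 ≈ 1.2780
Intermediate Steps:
k = ½ (k = -4*(-⅛) = ½ ≈ 0.50000)
R(S) = -9/7 (R(S) = 18/(-14) = 18*(-1/14) = -9/7)
W(h) = (-9/7 + h)/(32 + h) (W(h) = (h - 9/7)/(h + 32) = (-9/7 + h)/(32 + h))
N*W(15/86) = -37*(-9/7 + 15/86)/(32 + 15/86) = -37*(-669)/(2767/86*602) = -3182*(-669)/(2767*602) = -37*(-669/19369) = 24753/19369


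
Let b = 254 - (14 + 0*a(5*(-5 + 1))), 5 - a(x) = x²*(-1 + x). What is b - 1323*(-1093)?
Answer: 1446279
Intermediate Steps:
a(x) = 5 - x²*(-1 + x)
b = 240 (b = 254 - (14 + 0*(5 + (5*(-5 + 1))² - (5*(-5 + 1))³)) = 254 - (14 + 0*(5 + (5*(-4))² - (5*(-4))³)) = 254 - (14 + 0*(5 + (-20)² - 1*(-20)³)) = 254 - (14 + 0*(5 + 400 - 1*(-8000))) = 254 - (14 + 0*(5 + 400 + 8000)) = 254 - (14 + 0*8405) = 254 - (14 + 0) = 254 - 1*14 = 254 - 14 = 240)
b - 1323*(-1093) = 240 - 1323*(-1093) = 240 + 1446039 = 1446279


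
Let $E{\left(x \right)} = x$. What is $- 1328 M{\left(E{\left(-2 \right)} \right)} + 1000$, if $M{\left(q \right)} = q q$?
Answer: $-4312$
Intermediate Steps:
$M{\left(q \right)} = q^{2}$
$- 1328 M{\left(E{\left(-2 \right)} \right)} + 1000 = - 1328 \left(-2\right)^{2} + 1000 = \left(-1328\right) 4 + 1000 = -5312 + 1000 = -4312$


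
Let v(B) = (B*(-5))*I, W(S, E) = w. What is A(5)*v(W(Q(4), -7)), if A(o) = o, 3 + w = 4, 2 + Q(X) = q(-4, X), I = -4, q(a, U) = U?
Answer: 100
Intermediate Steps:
Q(X) = -2 + X
w = 1 (w = -3 + 4 = 1)
W(S, E) = 1
v(B) = 20*B (v(B) = (B*(-5))*(-4) = -5*B*(-4) = 20*B)
A(5)*v(W(Q(4), -7)) = 5*(20*1) = 5*20 = 100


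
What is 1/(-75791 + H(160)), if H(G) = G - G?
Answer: -1/75791 ≈ -1.3194e-5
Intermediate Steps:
H(G) = 0
1/(-75791 + H(160)) = 1/(-75791 + 0) = 1/(-75791) = -1/75791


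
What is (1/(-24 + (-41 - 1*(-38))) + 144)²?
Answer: 15108769/729 ≈ 20725.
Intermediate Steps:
(1/(-24 + (-41 - 1*(-38))) + 144)² = (1/(-24 + (-41 + 38)) + 144)² = (1/(-24 - 3) + 144)² = (1/(-27) + 144)² = (-1/27 + 144)² = (3887/27)² = 15108769/729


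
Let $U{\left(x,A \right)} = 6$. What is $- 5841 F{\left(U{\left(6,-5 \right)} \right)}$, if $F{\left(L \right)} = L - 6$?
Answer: $0$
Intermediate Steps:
$F{\left(L \right)} = -6 + L$ ($F{\left(L \right)} = L - 6 = -6 + L$)
$- 5841 F{\left(U{\left(6,-5 \right)} \right)} = - 5841 \left(-6 + 6\right) = \left(-5841\right) 0 = 0$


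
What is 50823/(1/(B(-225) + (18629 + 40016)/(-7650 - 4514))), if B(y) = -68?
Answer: -45018860931/12164 ≈ -3.7010e+6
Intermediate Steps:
50823/(1/(B(-225) + (18629 + 40016)/(-7650 - 4514))) = 50823/(1/(-68 + (18629 + 40016)/(-7650 - 4514))) = 50823/(1/(-68 + 58645/(-12164))) = 50823/(1/(-68 + 58645*(-1/12164))) = 50823/(1/(-68 - 58645/12164)) = 50823/(1/(-885797/12164)) = 50823/(-12164/885797) = 50823*(-885797/12164) = -45018860931/12164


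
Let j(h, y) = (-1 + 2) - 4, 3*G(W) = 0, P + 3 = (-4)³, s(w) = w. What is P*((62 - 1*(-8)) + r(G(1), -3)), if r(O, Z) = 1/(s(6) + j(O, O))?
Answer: -14137/3 ≈ -4712.3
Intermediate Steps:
P = -67 (P = -3 + (-4)³ = -3 - 64 = -67)
G(W) = 0 (G(W) = (⅓)*0 = 0)
j(h, y) = -3 (j(h, y) = 1 - 4 = -3)
r(O, Z) = ⅓ (r(O, Z) = 1/(6 - 3) = 1/3 = ⅓)
P*((62 - 1*(-8)) + r(G(1), -3)) = -67*((62 - 1*(-8)) + ⅓) = -67*((62 + 8) + ⅓) = -67*(70 + ⅓) = -67*211/3 = -14137/3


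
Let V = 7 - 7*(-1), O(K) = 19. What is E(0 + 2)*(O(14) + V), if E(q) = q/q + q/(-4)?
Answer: 33/2 ≈ 16.500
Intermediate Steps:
E(q) = 1 - q/4 (E(q) = 1 + q*(-¼) = 1 - q/4)
V = 14 (V = 7 + 7 = 14)
E(0 + 2)*(O(14) + V) = (1 - (0 + 2)/4)*(19 + 14) = (1 - ¼*2)*33 = (1 - ½)*33 = (½)*33 = 33/2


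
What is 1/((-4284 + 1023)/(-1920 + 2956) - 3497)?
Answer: -1036/3626153 ≈ -0.00028570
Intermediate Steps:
1/((-4284 + 1023)/(-1920 + 2956) - 3497) = 1/(-3261/1036 - 3497) = 1/(-3626153/1036) = -1036/3626153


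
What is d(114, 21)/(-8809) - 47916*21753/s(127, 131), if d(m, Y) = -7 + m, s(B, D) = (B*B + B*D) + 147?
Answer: -14785461763/466877 ≈ -31669.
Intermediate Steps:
s(B, D) = 147 + B**2 + B*D (s(B, D) = (B**2 + B*D) + 147 = 147 + B**2 + B*D)
d(114, 21)/(-8809) - 47916*21753/s(127, 131) = (-7 + 114)/(-8809) - 47916*21753/(147 + 127**2 + 127*131) = 107*(-1/8809) - 47916*21753/(147 + 16129 + 16637) = -107/8809 - 47916/(32913*(1/21753)) = -107/8809 - 47916/3657/2417 = -107/8809 - 47916*2417/3657 = -107/8809 - 38604324/1219 = -14785461763/466877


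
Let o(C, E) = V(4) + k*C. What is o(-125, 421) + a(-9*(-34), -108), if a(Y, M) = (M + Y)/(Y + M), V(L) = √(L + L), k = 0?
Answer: 1 + 2*√2 ≈ 3.8284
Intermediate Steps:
V(L) = √2*√L (V(L) = √(2*L) = √2*√L)
a(Y, M) = 1 (a(Y, M) = (M + Y)/(M + Y) = 1)
o(C, E) = 2*√2 (o(C, E) = √2*√4 + 0*C = √2*2 + 0 = 2*√2 + 0 = 2*√2)
o(-125, 421) + a(-9*(-34), -108) = 2*√2 + 1 = 1 + 2*√2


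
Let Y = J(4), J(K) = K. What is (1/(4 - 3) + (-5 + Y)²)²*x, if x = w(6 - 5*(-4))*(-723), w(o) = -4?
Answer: 11568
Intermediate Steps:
Y = 4
x = 2892 (x = -4*(-723) = 2892)
(1/(4 - 3) + (-5 + Y)²)²*x = (1/(4 - 3) + (-5 + 4)²)²*2892 = (1/1 + (-1)²)²*2892 = (1 + 1)²*2892 = 2²*2892 = 4*2892 = 11568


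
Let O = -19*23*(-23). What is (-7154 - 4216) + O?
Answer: -1319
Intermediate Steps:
O = 10051 (O = -437*(-23) = 10051)
(-7154 - 4216) + O = (-7154 - 4216) + 10051 = -11370 + 10051 = -1319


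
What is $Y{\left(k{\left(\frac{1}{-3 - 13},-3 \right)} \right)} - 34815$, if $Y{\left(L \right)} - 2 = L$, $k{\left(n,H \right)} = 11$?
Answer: $-34802$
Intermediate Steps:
$Y{\left(L \right)} = 2 + L$
$Y{\left(k{\left(\frac{1}{-3 - 13},-3 \right)} \right)} - 34815 = \left(2 + 11\right) - 34815 = 13 - 34815 = -34802$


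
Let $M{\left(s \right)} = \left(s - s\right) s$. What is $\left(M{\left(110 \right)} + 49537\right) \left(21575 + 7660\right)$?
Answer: $1448214195$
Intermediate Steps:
$M{\left(s \right)} = 0$ ($M{\left(s \right)} = 0 s = 0$)
$\left(M{\left(110 \right)} + 49537\right) \left(21575 + 7660\right) = \left(0 + 49537\right) \left(21575 + 7660\right) = 49537 \cdot 29235 = 1448214195$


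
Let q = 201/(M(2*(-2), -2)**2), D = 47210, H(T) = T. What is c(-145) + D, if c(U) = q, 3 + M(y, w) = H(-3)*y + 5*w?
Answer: 47411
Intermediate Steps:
M(y, w) = -3 - 3*y + 5*w (M(y, w) = -3 + (-3*y + 5*w) = -3 - 3*y + 5*w)
q = 201 (q = 201/((-3 - 6*(-2) + 5*(-2))**2) = 201/((-3 - 3*(-4) - 10)**2) = 201/((-3 + 12 - 10)**2) = 201/((-1)**2) = 201/1 = 201*1 = 201)
c(U) = 201
c(-145) + D = 201 + 47210 = 47411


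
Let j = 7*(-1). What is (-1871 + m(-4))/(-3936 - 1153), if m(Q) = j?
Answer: 1878/5089 ≈ 0.36903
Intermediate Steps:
j = -7
m(Q) = -7
(-1871 + m(-4))/(-3936 - 1153) = (-1871 - 7)/(-3936 - 1153) = -1878/(-5089) = -1878*(-1/5089) = 1878/5089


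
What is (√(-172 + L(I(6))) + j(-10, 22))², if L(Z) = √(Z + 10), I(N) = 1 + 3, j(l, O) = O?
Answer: (22 + I*√(172 - √14))² ≈ 315.74 + 570.74*I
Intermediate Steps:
I(N) = 4
L(Z) = √(10 + Z)
(√(-172 + L(I(6))) + j(-10, 22))² = (√(-172 + √(10 + 4)) + 22)² = (√(-172 + √14) + 22)² = (22 + √(-172 + √14))²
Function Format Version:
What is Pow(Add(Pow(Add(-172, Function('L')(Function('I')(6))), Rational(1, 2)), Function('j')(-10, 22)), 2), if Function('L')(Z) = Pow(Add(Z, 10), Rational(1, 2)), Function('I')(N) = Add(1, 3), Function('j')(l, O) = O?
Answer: Pow(Add(22, Mul(I, Pow(Add(172, Mul(-1, Pow(14, Rational(1, 2)))), Rational(1, 2)))), 2) ≈ Add(315.74, Mul(570.74, I))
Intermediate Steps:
Function('I')(N) = 4
Function('L')(Z) = Pow(Add(10, Z), Rational(1, 2))
Pow(Add(Pow(Add(-172, Function('L')(Function('I')(6))), Rational(1, 2)), Function('j')(-10, 22)), 2) = Pow(Add(Pow(Add(-172, Pow(Add(10, 4), Rational(1, 2))), Rational(1, 2)), 22), 2) = Pow(Add(Pow(Add(-172, Pow(14, Rational(1, 2))), Rational(1, 2)), 22), 2) = Pow(Add(22, Pow(Add(-172, Pow(14, Rational(1, 2))), Rational(1, 2))), 2)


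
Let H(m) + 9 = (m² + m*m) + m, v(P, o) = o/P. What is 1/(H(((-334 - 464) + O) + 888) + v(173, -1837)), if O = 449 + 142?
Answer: 173/160575725 ≈ 1.0774e-6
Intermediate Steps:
O = 591
H(m) = -9 + m + 2*m² (H(m) = -9 + ((m² + m*m) + m) = -9 + ((m² + m²) + m) = -9 + (2*m² + m) = -9 + (m + 2*m²) = -9 + m + 2*m²)
1/(H(((-334 - 464) + O) + 888) + v(173, -1837)) = 1/((-9 + (((-334 - 464) + 591) + 888) + 2*(((-334 - 464) + 591) + 888)²) - 1837/173) = 1/((-9 + ((-798 + 591) + 888) + 2*((-798 + 591) + 888)²) - 1837*1/173) = 1/((-9 + (-207 + 888) + 2*(-207 + 888)²) - 1837/173) = 1/((-9 + 681 + 2*681²) - 1837/173) = 1/((-9 + 681 + 2*463761) - 1837/173) = 1/((-9 + 681 + 927522) - 1837/173) = 1/(928194 - 1837/173) = 1/(160575725/173) = 173/160575725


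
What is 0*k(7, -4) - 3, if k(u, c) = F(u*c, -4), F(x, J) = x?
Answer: -3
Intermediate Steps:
k(u, c) = c*u (k(u, c) = u*c = c*u)
0*k(7, -4) - 3 = 0*(-4*7) - 3 = 0*(-28) - 3 = 0 - 3 = -3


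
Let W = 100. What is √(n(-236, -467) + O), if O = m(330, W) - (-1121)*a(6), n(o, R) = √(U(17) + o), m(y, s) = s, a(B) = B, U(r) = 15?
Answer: √(6826 + I*√221) ≈ 82.62 + 0.09*I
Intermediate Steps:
n(o, R) = √(15 + o)
O = 6826 (O = 100 - (-1121)*6 = 100 - 1*(-6726) = 100 + 6726 = 6826)
√(n(-236, -467) + O) = √(√(15 - 236) + 6826) = √(√(-221) + 6826) = √(I*√221 + 6826) = √(6826 + I*√221)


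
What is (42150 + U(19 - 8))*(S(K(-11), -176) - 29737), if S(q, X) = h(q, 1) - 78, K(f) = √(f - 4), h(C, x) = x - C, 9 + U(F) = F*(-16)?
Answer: -1251144510 - 41965*I*√15 ≈ -1.2511e+9 - 1.6253e+5*I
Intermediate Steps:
U(F) = -9 - 16*F (U(F) = -9 + F*(-16) = -9 - 16*F)
K(f) = √(-4 + f)
S(q, X) = -77 - q (S(q, X) = (1 - q) - 78 = -77 - q)
(42150 + U(19 - 8))*(S(K(-11), -176) - 29737) = (42150 + (-9 - 16*(19 - 8)))*((-77 - √(-4 - 11)) - 29737) = (42150 + (-9 - 16*11))*((-77 - √(-15)) - 29737) = (42150 + (-9 - 176))*((-77 - I*√15) - 29737) = (42150 - 185)*((-77 - I*√15) - 29737) = 41965*(-29814 - I*√15) = -1251144510 - 41965*I*√15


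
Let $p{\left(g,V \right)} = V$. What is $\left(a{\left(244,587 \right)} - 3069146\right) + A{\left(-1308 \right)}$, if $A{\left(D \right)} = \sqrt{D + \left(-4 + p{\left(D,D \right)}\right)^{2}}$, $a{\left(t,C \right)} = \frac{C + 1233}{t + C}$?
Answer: $- \frac{2550458506}{831} + 2 \sqrt{430009} \approx -3.0678 \cdot 10^{6}$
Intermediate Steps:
$a{\left(t,C \right)} = \frac{1233 + C}{C + t}$
$A{\left(D \right)} = \sqrt{D + \left(-4 + D\right)^{2}}$
$\left(a{\left(244,587 \right)} - 3069146\right) + A{\left(-1308 \right)} = \left(\frac{1233 + 587}{587 + 244} - 3069146\right) + \sqrt{-1308 + \left(-4 - 1308\right)^{2}} = \left(\frac{1}{831} \cdot 1820 - 3069146\right) + \sqrt{-1308 + \left(-1312\right)^{2}} = \left(\frac{1}{831} \cdot 1820 - 3069146\right) + \sqrt{-1308 + 1721344} = \left(\frac{1820}{831} - 3069146\right) + \sqrt{1720036} = - \frac{2550458506}{831} + 2 \sqrt{430009}$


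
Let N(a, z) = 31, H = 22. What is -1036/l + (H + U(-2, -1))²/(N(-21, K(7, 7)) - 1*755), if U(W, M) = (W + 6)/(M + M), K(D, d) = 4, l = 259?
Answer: -824/181 ≈ -4.5525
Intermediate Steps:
U(W, M) = (6 + W)/(2*M) (U(W, M) = (6 + W)/((2*M)) = (6 + W)*(1/(2*M)) = (6 + W)/(2*M))
-1036/l + (H + U(-2, -1))²/(N(-21, K(7, 7)) - 1*755) = -1036/259 + (22 + (½)*(6 - 2)/(-1))²/(31 - 1*755) = -1036*1/259 + (22 + (½)*(-1)*4)²/(31 - 755) = -4 + (22 - 2)²/(-724) = -4 + 20²*(-1/724) = -4 + 400*(-1/724) = -4 - 100/181 = -824/181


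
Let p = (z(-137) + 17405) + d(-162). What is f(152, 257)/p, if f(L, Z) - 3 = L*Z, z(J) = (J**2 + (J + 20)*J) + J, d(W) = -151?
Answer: 39067/51915 ≈ 0.75252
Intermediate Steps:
z(J) = J + J**2 + J*(20 + J) (z(J) = (J**2 + (20 + J)*J) + J = (J**2 + J*(20 + J)) + J = J + J**2 + J*(20 + J))
f(L, Z) = 3 + L*Z
p = 51915 (p = (-137*(21 + 2*(-137)) + 17405) - 151 = (-137*(21 - 274) + 17405) - 151 = (-137*(-253) + 17405) - 151 = (34661 + 17405) - 151 = 52066 - 151 = 51915)
f(152, 257)/p = (3 + 152*257)/51915 = (3 + 39064)*(1/51915) = 39067*(1/51915) = 39067/51915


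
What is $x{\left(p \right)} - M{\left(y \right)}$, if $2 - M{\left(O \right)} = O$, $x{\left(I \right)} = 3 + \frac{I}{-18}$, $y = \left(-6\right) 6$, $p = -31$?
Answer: $- \frac{599}{18} \approx -33.278$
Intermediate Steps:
$y = -36$
$x{\left(I \right)} = 3 - \frac{I}{18}$ ($x{\left(I \right)} = 3 + I \left(- \frac{1}{18}\right) = 3 - \frac{I}{18}$)
$M{\left(O \right)} = 2 - O$
$x{\left(p \right)} - M{\left(y \right)} = \left(3 - - \frac{31}{18}\right) - \left(2 - -36\right) = \left(3 + \frac{31}{18}\right) - \left(2 + 36\right) = \frac{85}{18} - 38 = - \frac{599}{18}$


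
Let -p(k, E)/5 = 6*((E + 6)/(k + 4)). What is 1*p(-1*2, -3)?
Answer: -45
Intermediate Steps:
p(k, E) = -30*(6 + E)/(4 + k) (p(k, E) = -30*(E + 6)/(k + 4) = -30*(6 + E)/(4 + k))
1*p(-1*2, -3) = 1*(30*(-6 - 1*(-3))/(4 - 1*2)) = 1*(30*(-6 + 3)/(4 - 2)) = 1*(30*(-3)/2) = 1*(30*(½)*(-3)) = 1*(-45) = -45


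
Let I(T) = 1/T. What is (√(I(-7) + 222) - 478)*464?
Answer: -221792 + 464*√10871/7 ≈ -2.1488e+5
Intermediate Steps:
(√(I(-7) + 222) - 478)*464 = (√(1/(-7) + 222) - 478)*464 = (√(-⅐ + 222) - 478)*464 = (√(1553/7) - 478)*464 = (√10871/7 - 478)*464 = (-478 + √10871/7)*464 = -221792 + 464*√10871/7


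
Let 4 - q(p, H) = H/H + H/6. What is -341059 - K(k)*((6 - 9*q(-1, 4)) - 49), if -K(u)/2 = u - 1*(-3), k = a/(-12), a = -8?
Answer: -1024585/3 ≈ -3.4153e+5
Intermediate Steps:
q(p, H) = 3 - H/6 (q(p, H) = 4 - (H/H + H/6) = 4 - (1 + H*(1/6)) = 4 - (1 + H/6) = 4 + (-1 - H/6) = 3 - H/6)
k = 2/3 (k = -8/(-12) = -8*(-1/12) = 2/3 ≈ 0.66667)
K(u) = -6 - 2*u (K(u) = -2*(u - 1*(-3)) = -2*(u + 3) = -2*(3 + u) = -6 - 2*u)
-341059 - K(k)*((6 - 9*q(-1, 4)) - 49) = -341059 - (-6 - 2*2/3)*((6 - 9*(3 - 1/6*4)) - 49) = -341059 - (-6 - 4/3)*((6 - 9*(3 - 2/3)) - 49) = -341059 - (-22)*((6 - 9*7/3) - 49)/3 = -341059 - (-22)*((6 - 21) - 49)/3 = -341059 - (-22)*(-15 - 49)/3 = -341059 - (-22)*(-64)/3 = -341059 - 1*1408/3 = -341059 - 1408/3 = -1024585/3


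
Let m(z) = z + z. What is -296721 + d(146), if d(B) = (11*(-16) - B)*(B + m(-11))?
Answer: -336649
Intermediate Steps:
m(z) = 2*z
d(B) = (-176 - B)*(-22 + B) (d(B) = (11*(-16) - B)*(B + 2*(-11)) = (-176 - B)*(B - 22) = (-176 - B)*(-22 + B))
-296721 + d(146) = -296721 + (3872 - 1*146**2 - 154*146) = -296721 + (3872 - 1*21316 - 22484) = -296721 + (3872 - 21316 - 22484) = -296721 - 39928 = -336649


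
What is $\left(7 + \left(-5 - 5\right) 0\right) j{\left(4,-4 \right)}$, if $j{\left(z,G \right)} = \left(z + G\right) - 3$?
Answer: $-21$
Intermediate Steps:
$j{\left(z,G \right)} = -3 + G + z$ ($j{\left(z,G \right)} = \left(G + z\right) - 3 = -3 + G + z$)
$\left(7 + \left(-5 - 5\right) 0\right) j{\left(4,-4 \right)} = \left(7 + \left(-5 - 5\right) 0\right) \left(-3 - 4 + 4\right) = \left(7 - 0\right) \left(-3\right) = \left(7 + 0\right) \left(-3\right) = 7 \left(-3\right) = -21$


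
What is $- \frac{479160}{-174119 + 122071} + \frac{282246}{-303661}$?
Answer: $\frac{16351483119}{1975618466} \approx 8.2766$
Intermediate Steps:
$- \frac{479160}{-174119 + 122071} + \frac{282246}{-303661} = - \frac{479160}{-52048} + 282246 \left(- \frac{1}{303661}\right) = \left(-479160\right) \left(- \frac{1}{52048}\right) - \frac{282246}{303661} = \frac{59895}{6506} - \frac{282246}{303661} = \frac{16351483119}{1975618466}$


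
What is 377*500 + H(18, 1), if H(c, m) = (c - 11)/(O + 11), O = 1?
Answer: 2262007/12 ≈ 1.8850e+5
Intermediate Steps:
H(c, m) = -11/12 + c/12 (H(c, m) = (c - 11)/(1 + 11) = (-11 + c)/12 = (-11 + c)*(1/12) = -11/12 + c/12)
377*500 + H(18, 1) = 377*500 + (-11/12 + (1/12)*18) = 188500 + (-11/12 + 3/2) = 188500 + 7/12 = 2262007/12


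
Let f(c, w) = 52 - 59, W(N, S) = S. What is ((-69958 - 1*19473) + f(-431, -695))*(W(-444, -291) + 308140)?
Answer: -27533398862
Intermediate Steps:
f(c, w) = -7
((-69958 - 1*19473) + f(-431, -695))*(W(-444, -291) + 308140) = ((-69958 - 1*19473) - 7)*(-291 + 308140) = ((-69958 - 19473) - 7)*307849 = (-89431 - 7)*307849 = -89438*307849 = -27533398862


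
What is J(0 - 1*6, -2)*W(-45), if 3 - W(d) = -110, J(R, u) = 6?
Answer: 678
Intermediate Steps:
W(d) = 113 (W(d) = 3 - 1*(-110) = 3 + 110 = 113)
J(0 - 1*6, -2)*W(-45) = 6*113 = 678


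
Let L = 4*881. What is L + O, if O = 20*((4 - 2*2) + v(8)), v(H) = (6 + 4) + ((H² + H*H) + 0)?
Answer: 6284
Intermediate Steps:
L = 3524
v(H) = 10 + 2*H² (v(H) = 10 + ((H² + H²) + 0) = 10 + (2*H² + 0) = 10 + 2*H²)
O = 2760 (O = 20*((4 - 2*2) + (10 + 2*8²)) = 20*((4 - 4) + (10 + 2*64)) = 20*(0 + (10 + 128)) = 20*(0 + 138) = 20*138 = 2760)
L + O = 3524 + 2760 = 6284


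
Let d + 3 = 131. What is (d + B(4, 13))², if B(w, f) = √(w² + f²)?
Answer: (128 + √185)² ≈ 20051.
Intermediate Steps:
B(w, f) = √(f² + w²)
d = 128 (d = -3 + 131 = 128)
(d + B(4, 13))² = (128 + √(13² + 4²))² = (128 + √(169 + 16))² = (128 + √185)²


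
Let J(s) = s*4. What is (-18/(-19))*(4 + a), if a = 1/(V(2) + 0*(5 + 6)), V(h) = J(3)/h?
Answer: 75/19 ≈ 3.9474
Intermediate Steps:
J(s) = 4*s
V(h) = 12/h (V(h) = (4*3)/h = 12/h)
a = 1/6 (a = 1/(12/2 + 0*(5 + 6)) = 1/(12*(1/2) + 0*11) = 1/(6 + 0) = 1/6 ≈ 0.16667)
(-18/(-19))*(4 + a) = (-18/(-19))*(4 + 1/6) = -18*(-1/19)*(25/6) = (18/19)*(25/6) = 75/19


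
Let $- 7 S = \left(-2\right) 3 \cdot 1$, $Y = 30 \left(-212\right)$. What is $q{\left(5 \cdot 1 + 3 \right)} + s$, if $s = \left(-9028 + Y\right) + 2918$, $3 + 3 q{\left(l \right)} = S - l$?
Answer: $- \frac{261941}{21} \approx -12473.0$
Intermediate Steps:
$Y = -6360$
$S = \frac{6}{7}$ ($S = - \frac{\left(-2\right) 3 \cdot 1}{7} = - \frac{\left(-6\right) 1}{7} = \left(- \frac{1}{7}\right) \left(-6\right) = \frac{6}{7} \approx 0.85714$)
$q{\left(l \right)} = - \frac{5}{7} - \frac{l}{3}$ ($q{\left(l \right)} = -1 + \frac{\frac{6}{7} - l}{3} = -1 - \left(- \frac{2}{7} + \frac{l}{3}\right) = - \frac{5}{7} - \frac{l}{3}$)
$s = -12470$ ($s = \left(-9028 - 6360\right) + 2918 = -15388 + 2918 = -12470$)
$q{\left(5 \cdot 1 + 3 \right)} + s = \left(- \frac{5}{7} - \frac{5 \cdot 1 + 3}{3}\right) - 12470 = \left(- \frac{5}{7} - \frac{5 + 3}{3}\right) - 12470 = \left(- \frac{5}{7} - \frac{8}{3}\right) - 12470 = - \frac{71}{21} - 12470 = - \frac{261941}{21}$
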